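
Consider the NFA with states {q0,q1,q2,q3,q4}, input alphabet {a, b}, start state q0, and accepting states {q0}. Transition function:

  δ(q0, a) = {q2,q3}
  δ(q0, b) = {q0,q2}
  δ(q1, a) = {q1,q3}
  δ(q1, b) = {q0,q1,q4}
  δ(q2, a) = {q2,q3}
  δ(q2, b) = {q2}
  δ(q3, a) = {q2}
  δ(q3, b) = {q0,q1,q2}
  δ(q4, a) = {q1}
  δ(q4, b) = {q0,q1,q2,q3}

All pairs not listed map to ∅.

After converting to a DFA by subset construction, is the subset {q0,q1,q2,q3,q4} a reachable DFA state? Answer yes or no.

yes

Start state of the DFA: {q0}.
{q0} --a--> {q2,q3}  [new]
{q0} --b--> {q0,q2}  [new]
{q2,q3} --a--> {q2,q3}  [seen]
{q2,q3} --b--> {q0,q1,q2}  [new]
{q0,q2} --a--> {q2,q3}  [seen]
{q0,q2} --b--> {q0,q2}  [seen]
{q0,q1,q2} --a--> {q1,q2,q3}  [new]
{q0,q1,q2} --b--> {q0,q1,q2,q4}  [new]
{q1,q2,q3} --a--> {q1,q2,q3}  [seen]
{q1,q2,q3} --b--> {q0,q1,q2,q4}  [seen]
{q0,q1,q2,q4} --a--> {q1,q2,q3}  [seen]
{q0,q1,q2,q4} --b--> {q0,q1,q2,q3,q4}  [new]
{q0,q1,q2,q3,q4} --a--> {q1,q2,q3}  [seen]
{q0,q1,q2,q3,q4} --b--> {q0,q1,q2,q3,q4}  [seen]
Reachable DFA states: {q0}, {q2,q3}, {q0,q2}, {q0,q1,q2}, {q1,q2,q3}, {q0,q1,q2,q4}, {q0,q1,q2,q3,q4}.
{q0,q1,q2,q3,q4} is among them.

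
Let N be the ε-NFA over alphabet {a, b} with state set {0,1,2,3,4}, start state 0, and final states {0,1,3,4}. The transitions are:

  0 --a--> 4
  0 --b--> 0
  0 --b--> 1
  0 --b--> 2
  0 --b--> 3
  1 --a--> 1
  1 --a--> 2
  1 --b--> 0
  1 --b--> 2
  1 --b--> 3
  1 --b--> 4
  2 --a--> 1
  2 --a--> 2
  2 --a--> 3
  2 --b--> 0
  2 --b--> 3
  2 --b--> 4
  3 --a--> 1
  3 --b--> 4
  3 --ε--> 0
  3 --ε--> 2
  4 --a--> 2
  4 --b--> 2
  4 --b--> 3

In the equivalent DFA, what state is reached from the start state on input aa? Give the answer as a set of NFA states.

{2}

Start: {0}.
δ(0,a) = {4}.
Union: {4}.
After a: {4}.
δ(4,a) = {2}.
Union: {2}.
After a: {2}.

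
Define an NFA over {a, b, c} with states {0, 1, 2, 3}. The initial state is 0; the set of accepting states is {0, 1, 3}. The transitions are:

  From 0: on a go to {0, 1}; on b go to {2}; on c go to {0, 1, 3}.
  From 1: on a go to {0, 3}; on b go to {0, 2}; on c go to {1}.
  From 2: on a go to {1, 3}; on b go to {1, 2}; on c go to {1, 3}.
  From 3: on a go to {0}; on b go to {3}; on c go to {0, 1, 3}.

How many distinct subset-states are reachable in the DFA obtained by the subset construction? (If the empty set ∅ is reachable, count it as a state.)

Start state of the DFA: {0}.
{0} --a--> {0, 1}  [new]
{0} --b--> {2}  [new]
{0} --c--> {0, 1, 3}  [new]
{0, 1} --a--> {0, 1, 3}  [seen]
{0, 1} --b--> {0, 2}  [new]
{0, 1} --c--> {0, 1, 3}  [seen]
{2} --a--> {1, 3}  [new]
{2} --b--> {1, 2}  [new]
{2} --c--> {1, 3}  [seen]
{0, 1, 3} --a--> {0, 1, 3}  [seen]
{0, 1, 3} --b--> {0, 2, 3}  [new]
{0, 1, 3} --c--> {0, 1, 3}  [seen]
{0, 2} --a--> {0, 1, 3}  [seen]
{0, 2} --b--> {1, 2}  [seen]
{0, 2} --c--> {0, 1, 3}  [seen]
{1, 3} --a--> {0, 3}  [new]
{1, 3} --b--> {0, 2, 3}  [seen]
{1, 3} --c--> {0, 1, 3}  [seen]
{1, 2} --a--> {0, 1, 3}  [seen]
{1, 2} --b--> {0, 1, 2}  [new]
{1, 2} --c--> {1, 3}  [seen]
{0, 2, 3} --a--> {0, 1, 3}  [seen]
{0, 2, 3} --b--> {1, 2, 3}  [new]
{0, 2, 3} --c--> {0, 1, 3}  [seen]
{0, 3} --a--> {0, 1}  [seen]
{0, 3} --b--> {2, 3}  [new]
{0, 3} --c--> {0, 1, 3}  [seen]
{0, 1, 2} --a--> {0, 1, 3}  [seen]
{0, 1, 2} --b--> {0, 1, 2}  [seen]
{0, 1, 2} --c--> {0, 1, 3}  [seen]
{1, 2, 3} --a--> {0, 1, 3}  [seen]
{1, 2, 3} --b--> {0, 1, 2, 3}  [new]
{1, 2, 3} --c--> {0, 1, 3}  [seen]
{2, 3} --a--> {0, 1, 3}  [seen]
{2, 3} --b--> {1, 2, 3}  [seen]
{2, 3} --c--> {0, 1, 3}  [seen]
{0, 1, 2, 3} --a--> {0, 1, 3}  [seen]
{0, 1, 2, 3} --b--> {0, 1, 2, 3}  [seen]
{0, 1, 2, 3} --c--> {0, 1, 3}  [seen]
Reachable DFA states: {0}, {0, 1}, {2}, {0, 1, 3}, {0, 2}, {1, 3}, {1, 2}, {0, 2, 3}, {0, 3}, {0, 1, 2}, {1, 2, 3}, {2, 3}, {0, 1, 2, 3}.

13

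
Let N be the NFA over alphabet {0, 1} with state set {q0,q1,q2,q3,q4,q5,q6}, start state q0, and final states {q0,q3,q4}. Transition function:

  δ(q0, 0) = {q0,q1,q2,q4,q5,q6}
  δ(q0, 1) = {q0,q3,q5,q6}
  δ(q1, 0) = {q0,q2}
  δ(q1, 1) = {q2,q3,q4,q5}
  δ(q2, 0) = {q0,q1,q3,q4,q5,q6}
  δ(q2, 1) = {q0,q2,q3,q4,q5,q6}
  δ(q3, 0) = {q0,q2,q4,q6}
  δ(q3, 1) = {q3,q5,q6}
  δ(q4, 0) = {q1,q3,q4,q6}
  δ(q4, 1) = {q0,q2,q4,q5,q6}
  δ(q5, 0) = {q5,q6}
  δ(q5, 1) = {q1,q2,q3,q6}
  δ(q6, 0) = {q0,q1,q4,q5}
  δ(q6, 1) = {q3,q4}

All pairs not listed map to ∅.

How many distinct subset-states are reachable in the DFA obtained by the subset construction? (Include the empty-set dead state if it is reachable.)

4

Start state of the DFA: {q0}.
{q0} --0--> {q0,q1,q2,q4,q5,q6}  [new]
{q0} --1--> {q0,q3,q5,q6}  [new]
{q0,q1,q2,q4,q5,q6} --0--> {q0,q1,q2,q3,q4,q5,q6}  [new]
{q0,q1,q2,q4,q5,q6} --1--> {q0,q1,q2,q3,q4,q5,q6}  [seen]
{q0,q3,q5,q6} --0--> {q0,q1,q2,q4,q5,q6}  [seen]
{q0,q3,q5,q6} --1--> {q0,q1,q2,q3,q4,q5,q6}  [seen]
{q0,q1,q2,q3,q4,q5,q6} --0--> {q0,q1,q2,q3,q4,q5,q6}  [seen]
{q0,q1,q2,q3,q4,q5,q6} --1--> {q0,q1,q2,q3,q4,q5,q6}  [seen]
Reachable DFA states: {q0}, {q0,q1,q2,q4,q5,q6}, {q0,q3,q5,q6}, {q0,q1,q2,q3,q4,q5,q6}.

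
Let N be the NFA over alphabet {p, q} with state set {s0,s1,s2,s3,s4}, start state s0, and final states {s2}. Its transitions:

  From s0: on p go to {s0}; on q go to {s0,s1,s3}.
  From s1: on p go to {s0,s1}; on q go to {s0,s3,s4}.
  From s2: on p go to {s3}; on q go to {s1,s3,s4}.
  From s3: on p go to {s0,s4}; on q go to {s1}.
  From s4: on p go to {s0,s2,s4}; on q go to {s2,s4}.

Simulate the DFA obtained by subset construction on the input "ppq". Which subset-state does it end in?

Start: {s0}.
δ(s0,p) = {s0}.
Union: {s0}.
After p: {s0}.
δ(s0,p) = {s0}.
Union: {s0}.
After p: {s0}.
δ(s0,q) = {s0,s1,s3}.
Union: {s0,s1,s3}.
After q: {s0,s1,s3}.

{s0,s1,s3}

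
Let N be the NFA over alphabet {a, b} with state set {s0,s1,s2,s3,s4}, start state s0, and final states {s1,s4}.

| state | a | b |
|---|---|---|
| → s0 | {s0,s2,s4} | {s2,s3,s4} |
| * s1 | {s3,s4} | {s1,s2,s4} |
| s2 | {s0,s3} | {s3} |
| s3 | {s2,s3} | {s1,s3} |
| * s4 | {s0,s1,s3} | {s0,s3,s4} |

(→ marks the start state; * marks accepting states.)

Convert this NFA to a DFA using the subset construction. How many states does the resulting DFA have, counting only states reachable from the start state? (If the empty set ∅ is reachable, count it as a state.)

Start state of the DFA: {s0}.
{s0} --a--> {s0,s2,s4}  [new]
{s0} --b--> {s2,s3,s4}  [new]
{s0,s2,s4} --a--> {s0,s1,s2,s3,s4}  [new]
{s0,s2,s4} --b--> {s0,s2,s3,s4}  [new]
{s2,s3,s4} --a--> {s0,s1,s2,s3}  [new]
{s2,s3,s4} --b--> {s0,s1,s3,s4}  [new]
{s0,s1,s2,s3,s4} --a--> {s0,s1,s2,s3,s4}  [seen]
{s0,s1,s2,s3,s4} --b--> {s0,s1,s2,s3,s4}  [seen]
{s0,s2,s3,s4} --a--> {s0,s1,s2,s3,s4}  [seen]
{s0,s2,s3,s4} --b--> {s0,s1,s2,s3,s4}  [seen]
{s0,s1,s2,s3} --a--> {s0,s2,s3,s4}  [seen]
{s0,s1,s2,s3} --b--> {s1,s2,s3,s4}  [new]
{s0,s1,s3,s4} --a--> {s0,s1,s2,s3,s4}  [seen]
{s0,s1,s3,s4} --b--> {s0,s1,s2,s3,s4}  [seen]
{s1,s2,s3,s4} --a--> {s0,s1,s2,s3,s4}  [seen]
{s1,s2,s3,s4} --b--> {s0,s1,s2,s3,s4}  [seen]
Reachable DFA states: {s0}, {s0,s2,s4}, {s2,s3,s4}, {s0,s1,s2,s3,s4}, {s0,s2,s3,s4}, {s0,s1,s2,s3}, {s0,s1,s3,s4}, {s1,s2,s3,s4}.

8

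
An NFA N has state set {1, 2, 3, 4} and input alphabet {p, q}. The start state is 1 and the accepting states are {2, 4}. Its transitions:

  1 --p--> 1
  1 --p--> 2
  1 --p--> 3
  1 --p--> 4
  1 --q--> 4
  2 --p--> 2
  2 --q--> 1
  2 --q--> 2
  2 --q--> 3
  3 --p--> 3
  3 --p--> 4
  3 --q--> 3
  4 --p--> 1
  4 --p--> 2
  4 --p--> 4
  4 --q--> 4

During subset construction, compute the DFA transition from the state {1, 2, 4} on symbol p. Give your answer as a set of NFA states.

δ(1,p) = {1, 2, 3, 4}; δ(2,p) = {2}; δ(4,p) = {1, 2, 4}.
Union: {1, 2, 3, 4}.

{1, 2, 3, 4}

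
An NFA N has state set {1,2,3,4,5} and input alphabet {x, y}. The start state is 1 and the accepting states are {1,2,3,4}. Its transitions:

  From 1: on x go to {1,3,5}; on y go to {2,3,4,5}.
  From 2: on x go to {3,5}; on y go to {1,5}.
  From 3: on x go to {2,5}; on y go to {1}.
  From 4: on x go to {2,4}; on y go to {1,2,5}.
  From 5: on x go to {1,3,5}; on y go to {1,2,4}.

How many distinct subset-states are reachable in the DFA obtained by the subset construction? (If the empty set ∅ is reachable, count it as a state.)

Start state of the DFA: {1}.
{1} --x--> {1,3,5}  [new]
{1} --y--> {2,3,4,5}  [new]
{1,3,5} --x--> {1,2,3,5}  [new]
{1,3,5} --y--> {1,2,3,4,5}  [new]
{2,3,4,5} --x--> {1,2,3,4,5}  [seen]
{2,3,4,5} --y--> {1,2,4,5}  [new]
{1,2,3,5} --x--> {1,2,3,5}  [seen]
{1,2,3,5} --y--> {1,2,3,4,5}  [seen]
{1,2,3,4,5} --x--> {1,2,3,4,5}  [seen]
{1,2,3,4,5} --y--> {1,2,3,4,5}  [seen]
{1,2,4,5} --x--> {1,2,3,4,5}  [seen]
{1,2,4,5} --y--> {1,2,3,4,5}  [seen]
Reachable DFA states: {1}, {1,3,5}, {2,3,4,5}, {1,2,3,5}, {1,2,3,4,5}, {1,2,4,5}.

6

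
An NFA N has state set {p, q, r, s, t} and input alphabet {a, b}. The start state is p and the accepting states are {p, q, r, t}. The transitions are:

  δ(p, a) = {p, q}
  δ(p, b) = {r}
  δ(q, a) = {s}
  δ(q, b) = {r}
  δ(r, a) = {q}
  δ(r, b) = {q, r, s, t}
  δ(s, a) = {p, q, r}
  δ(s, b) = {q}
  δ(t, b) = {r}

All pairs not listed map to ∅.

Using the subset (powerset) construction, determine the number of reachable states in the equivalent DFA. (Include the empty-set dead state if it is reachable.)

11

Start state of the DFA: {p}.
{p} --a--> {p, q}  [new]
{p} --b--> {r}  [new]
{p, q} --a--> {p, q, s}  [new]
{p, q} --b--> {r}  [seen]
{r} --a--> {q}  [new]
{r} --b--> {q, r, s, t}  [new]
{p, q, s} --a--> {p, q, r, s}  [new]
{p, q, s} --b--> {q, r}  [new]
{q} --a--> {s}  [new]
{q} --b--> {r}  [seen]
{q, r, s, t} --a--> {p, q, r, s}  [seen]
{q, r, s, t} --b--> {q, r, s, t}  [seen]
{p, q, r, s} --a--> {p, q, r, s}  [seen]
{p, q, r, s} --b--> {q, r, s, t}  [seen]
{q, r} --a--> {q, s}  [new]
{q, r} --b--> {q, r, s, t}  [seen]
{s} --a--> {p, q, r}  [new]
{s} --b--> {q}  [seen]
{q, s} --a--> {p, q, r, s}  [seen]
{q, s} --b--> {q, r}  [seen]
{p, q, r} --a--> {p, q, s}  [seen]
{p, q, r} --b--> {q, r, s, t}  [seen]
Reachable DFA states: {p}, {p, q}, {r}, {p, q, s}, {q}, {q, r, s, t}, {p, q, r, s}, {q, r}, {s}, {q, s}, {p, q, r}.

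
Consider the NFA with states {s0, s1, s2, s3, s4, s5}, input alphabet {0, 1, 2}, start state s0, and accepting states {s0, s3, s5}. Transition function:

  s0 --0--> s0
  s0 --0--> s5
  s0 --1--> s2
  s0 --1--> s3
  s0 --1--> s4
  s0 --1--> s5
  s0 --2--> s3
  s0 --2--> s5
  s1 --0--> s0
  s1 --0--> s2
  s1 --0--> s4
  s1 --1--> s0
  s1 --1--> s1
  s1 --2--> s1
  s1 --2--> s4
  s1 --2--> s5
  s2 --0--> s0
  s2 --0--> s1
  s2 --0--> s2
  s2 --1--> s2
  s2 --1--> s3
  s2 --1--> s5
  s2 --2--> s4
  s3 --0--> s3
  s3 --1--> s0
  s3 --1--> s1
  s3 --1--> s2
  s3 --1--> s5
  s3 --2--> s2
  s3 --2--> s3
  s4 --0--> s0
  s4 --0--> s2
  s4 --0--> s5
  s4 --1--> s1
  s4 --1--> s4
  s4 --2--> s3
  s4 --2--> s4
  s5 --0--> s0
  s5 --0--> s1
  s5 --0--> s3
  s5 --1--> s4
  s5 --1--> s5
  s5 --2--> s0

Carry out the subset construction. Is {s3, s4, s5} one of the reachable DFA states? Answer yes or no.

Start state of the DFA: {s0}.
{s0} --0--> {s0, s5}  [new]
{s0} --1--> {s2, s3, s4, s5}  [new]
{s0} --2--> {s3, s5}  [new]
{s0, s5} --0--> {s0, s1, s3, s5}  [new]
{s0, s5} --1--> {s2, s3, s4, s5}  [seen]
{s0, s5} --2--> {s0, s3, s5}  [new]
{s2, s3, s4, s5} --0--> {s0, s1, s2, s3, s5}  [new]
{s2, s3, s4, s5} --1--> {s0, s1, s2, s3, s4, s5}  [new]
{s2, s3, s4, s5} --2--> {s0, s2, s3, s4}  [new]
{s3, s5} --0--> {s0, s1, s3}  [new]
{s3, s5} --1--> {s0, s1, s2, s4, s5}  [new]
{s3, s5} --2--> {s0, s2, s3}  [new]
{s0, s1, s3, s5} --0--> {s0, s1, s2, s3, s4, s5}  [seen]
{s0, s1, s3, s5} --1--> {s0, s1, s2, s3, s4, s5}  [seen]
{s0, s1, s3, s5} --2--> {s0, s1, s2, s3, s4, s5}  [seen]
{s0, s3, s5} --0--> {s0, s1, s3, s5}  [seen]
{s0, s3, s5} --1--> {s0, s1, s2, s3, s4, s5}  [seen]
{s0, s3, s5} --2--> {s0, s2, s3, s5}  [new]
{s0, s1, s2, s3, s5} --0--> {s0, s1, s2, s3, s4, s5}  [seen]
{s0, s1, s2, s3, s5} --1--> {s0, s1, s2, s3, s4, s5}  [seen]
{s0, s1, s2, s3, s5} --2--> {s0, s1, s2, s3, s4, s5}  [seen]
{s0, s1, s2, s3, s4, s5} --0--> {s0, s1, s2, s3, s4, s5}  [seen]
{s0, s1, s2, s3, s4, s5} --1--> {s0, s1, s2, s3, s4, s5}  [seen]
{s0, s1, s2, s3, s4, s5} --2--> {s0, s1, s2, s3, s4, s5}  [seen]
{s0, s2, s3, s4} --0--> {s0, s1, s2, s3, s5}  [seen]
{s0, s2, s3, s4} --1--> {s0, s1, s2, s3, s4, s5}  [seen]
{s0, s2, s3, s4} --2--> {s2, s3, s4, s5}  [seen]
{s0, s1, s3} --0--> {s0, s2, s3, s4, s5}  [new]
{s0, s1, s3} --1--> {s0, s1, s2, s3, s4, s5}  [seen]
{s0, s1, s3} --2--> {s1, s2, s3, s4, s5}  [new]
{s0, s1, s2, s4, s5} --0--> {s0, s1, s2, s3, s4, s5}  [seen]
{s0, s1, s2, s4, s5} --1--> {s0, s1, s2, s3, s4, s5}  [seen]
{s0, s1, s2, s4, s5} --2--> {s0, s1, s3, s4, s5}  [new]
{s0, s2, s3} --0--> {s0, s1, s2, s3, s5}  [seen]
{s0, s2, s3} --1--> {s0, s1, s2, s3, s4, s5}  [seen]
{s0, s2, s3} --2--> {s2, s3, s4, s5}  [seen]
{s0, s2, s3, s5} --0--> {s0, s1, s2, s3, s5}  [seen]
{s0, s2, s3, s5} --1--> {s0, s1, s2, s3, s4, s5}  [seen]
{s0, s2, s3, s5} --2--> {s0, s2, s3, s4, s5}  [seen]
{s0, s2, s3, s4, s5} --0--> {s0, s1, s2, s3, s5}  [seen]
{s0, s2, s3, s4, s5} --1--> {s0, s1, s2, s3, s4, s5}  [seen]
{s0, s2, s3, s4, s5} --2--> {s0, s2, s3, s4, s5}  [seen]
{s1, s2, s3, s4, s5} --0--> {s0, s1, s2, s3, s4, s5}  [seen]
{s1, s2, s3, s4, s5} --1--> {s0, s1, s2, s3, s4, s5}  [seen]
{s1, s2, s3, s4, s5} --2--> {s0, s1, s2, s3, s4, s5}  [seen]
{s0, s1, s3, s4, s5} --0--> {s0, s1, s2, s3, s4, s5}  [seen]
{s0, s1, s3, s4, s5} --1--> {s0, s1, s2, s3, s4, s5}  [seen]
{s0, s1, s3, s4, s5} --2--> {s0, s1, s2, s3, s4, s5}  [seen]
Reachable DFA states: {s0}, {s0, s5}, {s2, s3, s4, s5}, {s3, s5}, {s0, s1, s3, s5}, {s0, s3, s5}, {s0, s1, s2, s3, s5}, {s0, s1, s2, s3, s4, s5}, {s0, s2, s3, s4}, {s0, s1, s3}, {s0, s1, s2, s4, s5}, {s0, s2, s3}, {s0, s2, s3, s5}, {s0, s2, s3, s4, s5}, {s1, s2, s3, s4, s5}, {s0, s1, s3, s4, s5}.
{s3, s4, s5} is not among them.

no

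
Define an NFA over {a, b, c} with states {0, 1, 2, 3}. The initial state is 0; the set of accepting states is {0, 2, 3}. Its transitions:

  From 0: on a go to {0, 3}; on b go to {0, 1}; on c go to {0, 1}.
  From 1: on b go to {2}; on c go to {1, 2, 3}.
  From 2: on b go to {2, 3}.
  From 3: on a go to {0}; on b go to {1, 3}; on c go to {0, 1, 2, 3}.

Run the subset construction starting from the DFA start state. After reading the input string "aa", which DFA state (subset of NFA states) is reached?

Start: {0}.
δ(0,a) = {0, 3}.
Union: {0, 3}.
After a: {0, 3}.
δ(0,a) = {0, 3}; δ(3,a) = {0}.
Union: {0, 3}.
After a: {0, 3}.

{0, 3}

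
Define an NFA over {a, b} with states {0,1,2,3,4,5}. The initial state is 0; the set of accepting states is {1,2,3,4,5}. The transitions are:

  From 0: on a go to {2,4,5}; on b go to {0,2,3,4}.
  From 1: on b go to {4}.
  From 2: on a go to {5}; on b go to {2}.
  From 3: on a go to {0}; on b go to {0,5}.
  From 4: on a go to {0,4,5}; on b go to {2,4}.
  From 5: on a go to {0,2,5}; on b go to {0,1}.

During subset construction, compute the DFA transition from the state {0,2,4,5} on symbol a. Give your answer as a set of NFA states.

{0,2,4,5}

δ(0,a) = {2,4,5}; δ(2,a) = {5}; δ(4,a) = {0,4,5}; δ(5,a) = {0,2,5}.
Union: {0,2,4,5}.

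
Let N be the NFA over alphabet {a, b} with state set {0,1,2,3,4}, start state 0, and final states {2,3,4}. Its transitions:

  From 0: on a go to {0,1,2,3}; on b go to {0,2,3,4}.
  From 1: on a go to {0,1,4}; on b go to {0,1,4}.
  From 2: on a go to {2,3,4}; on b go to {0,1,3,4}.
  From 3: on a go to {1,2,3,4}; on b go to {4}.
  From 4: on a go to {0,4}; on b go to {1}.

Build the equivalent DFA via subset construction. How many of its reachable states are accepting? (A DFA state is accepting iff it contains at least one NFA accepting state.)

3

Start state of the DFA: {0}.
{0} --a--> {0,1,2,3}  [new]
{0} --b--> {0,2,3,4}  [new]
{0,1,2,3} --a--> {0,1,2,3,4}  [new]
{0,1,2,3} --b--> {0,1,2,3,4}  [seen]
{0,2,3,4} --a--> {0,1,2,3,4}  [seen]
{0,2,3,4} --b--> {0,1,2,3,4}  [seen]
{0,1,2,3,4} --a--> {0,1,2,3,4}  [seen]
{0,1,2,3,4} --b--> {0,1,2,3,4}  [seen]
Reachable DFA states: {0}, {0,1,2,3}, {0,2,3,4}, {0,1,2,3,4}.
Accepting DFA states (contain an NFA accepting state): {0,1,2,3}, {0,2,3,4}, {0,1,2,3,4}.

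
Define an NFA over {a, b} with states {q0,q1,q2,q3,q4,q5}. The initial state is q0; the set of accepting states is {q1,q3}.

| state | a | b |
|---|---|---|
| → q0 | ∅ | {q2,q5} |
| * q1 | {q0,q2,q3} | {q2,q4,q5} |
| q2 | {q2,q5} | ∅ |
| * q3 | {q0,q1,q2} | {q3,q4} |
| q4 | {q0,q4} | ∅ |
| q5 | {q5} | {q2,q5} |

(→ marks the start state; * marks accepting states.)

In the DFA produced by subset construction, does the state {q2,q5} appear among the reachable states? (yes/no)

yes

Start state of the DFA: {q0}.
{q0} --a--> ∅  [new]
{q0} --b--> {q2,q5}  [new]
∅ --a--> ∅  [seen]
∅ --b--> ∅  [seen]
{q2,q5} --a--> {q2,q5}  [seen]
{q2,q5} --b--> {q2,q5}  [seen]
Reachable DFA states: {q0}, ∅, {q2,q5}.
{q2,q5} is among them.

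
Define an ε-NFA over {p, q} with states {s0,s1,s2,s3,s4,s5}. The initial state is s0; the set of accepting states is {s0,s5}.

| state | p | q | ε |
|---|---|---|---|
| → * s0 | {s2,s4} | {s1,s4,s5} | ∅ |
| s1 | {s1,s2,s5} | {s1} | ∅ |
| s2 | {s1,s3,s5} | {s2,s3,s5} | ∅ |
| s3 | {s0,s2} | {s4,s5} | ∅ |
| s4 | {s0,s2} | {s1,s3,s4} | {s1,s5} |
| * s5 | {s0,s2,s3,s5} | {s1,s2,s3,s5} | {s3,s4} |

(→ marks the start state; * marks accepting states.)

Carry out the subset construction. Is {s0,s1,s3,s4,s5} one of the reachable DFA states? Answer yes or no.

no

Start state of the DFA: {s0} (ε-closure of the NFA start).
{s0} --p--> {s1,s2,s3,s4,s5}  [new]
{s0} --q--> {s1,s3,s4,s5}  [new]
{s1,s2,s3,s4,s5} --p--> {s0,s1,s2,s3,s4,s5}  [new]
{s1,s2,s3,s4,s5} --q--> {s1,s2,s3,s4,s5}  [seen]
{s1,s3,s4,s5} --p--> {s0,s1,s2,s3,s4,s5}  [seen]
{s1,s3,s4,s5} --q--> {s1,s2,s3,s4,s5}  [seen]
{s0,s1,s2,s3,s4,s5} --p--> {s0,s1,s2,s3,s4,s5}  [seen]
{s0,s1,s2,s3,s4,s5} --q--> {s1,s2,s3,s4,s5}  [seen]
Reachable DFA states: {s0}, {s1,s2,s3,s4,s5}, {s1,s3,s4,s5}, {s0,s1,s2,s3,s4,s5}.
{s0,s1,s3,s4,s5} is not among them.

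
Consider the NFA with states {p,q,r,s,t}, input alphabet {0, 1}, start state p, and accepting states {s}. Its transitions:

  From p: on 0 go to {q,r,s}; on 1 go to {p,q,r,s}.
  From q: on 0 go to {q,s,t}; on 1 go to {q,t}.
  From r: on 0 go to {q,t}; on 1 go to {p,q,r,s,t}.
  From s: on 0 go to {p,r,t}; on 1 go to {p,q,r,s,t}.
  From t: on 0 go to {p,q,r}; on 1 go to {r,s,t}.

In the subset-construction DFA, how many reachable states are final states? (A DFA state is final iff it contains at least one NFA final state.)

3

Start state of the DFA: {p}.
{p} --0--> {q,r,s}  [new]
{p} --1--> {p,q,r,s}  [new]
{q,r,s} --0--> {p,q,r,s,t}  [new]
{q,r,s} --1--> {p,q,r,s,t}  [seen]
{p,q,r,s} --0--> {p,q,r,s,t}  [seen]
{p,q,r,s} --1--> {p,q,r,s,t}  [seen]
{p,q,r,s,t} --0--> {p,q,r,s,t}  [seen]
{p,q,r,s,t} --1--> {p,q,r,s,t}  [seen]
Reachable DFA states: {p}, {q,r,s}, {p,q,r,s}, {p,q,r,s,t}.
Accepting DFA states (contain an NFA accepting state): {q,r,s}, {p,q,r,s}, {p,q,r,s,t}.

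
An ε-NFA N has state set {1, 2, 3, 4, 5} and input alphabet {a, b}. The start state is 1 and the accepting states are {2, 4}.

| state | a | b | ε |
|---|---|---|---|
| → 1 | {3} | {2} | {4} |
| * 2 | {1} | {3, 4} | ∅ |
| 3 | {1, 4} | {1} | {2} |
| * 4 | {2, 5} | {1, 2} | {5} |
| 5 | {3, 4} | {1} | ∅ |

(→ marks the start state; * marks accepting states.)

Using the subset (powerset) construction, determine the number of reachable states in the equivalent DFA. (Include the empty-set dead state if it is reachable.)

4

Start state of the DFA: {1, 4, 5} (ε-closure of the NFA start).
{1, 4, 5} --a--> {2, 3, 4, 5}  [new]
{1, 4, 5} --b--> {1, 2, 4, 5}  [new]
{2, 3, 4, 5} --a--> {1, 2, 3, 4, 5}  [new]
{2, 3, 4, 5} --b--> {1, 2, 3, 4, 5}  [seen]
{1, 2, 4, 5} --a--> {1, 2, 3, 4, 5}  [seen]
{1, 2, 4, 5} --b--> {1, 2, 3, 4, 5}  [seen]
{1, 2, 3, 4, 5} --a--> {1, 2, 3, 4, 5}  [seen]
{1, 2, 3, 4, 5} --b--> {1, 2, 3, 4, 5}  [seen]
Reachable DFA states: {1, 4, 5}, {2, 3, 4, 5}, {1, 2, 4, 5}, {1, 2, 3, 4, 5}.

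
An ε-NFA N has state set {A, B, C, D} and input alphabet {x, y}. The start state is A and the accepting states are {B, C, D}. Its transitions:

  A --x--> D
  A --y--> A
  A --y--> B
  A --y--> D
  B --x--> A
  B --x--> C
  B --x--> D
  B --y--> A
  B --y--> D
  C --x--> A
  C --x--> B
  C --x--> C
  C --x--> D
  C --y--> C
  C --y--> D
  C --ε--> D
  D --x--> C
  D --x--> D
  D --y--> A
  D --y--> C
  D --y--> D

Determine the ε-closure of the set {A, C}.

Begin with {A, C}.
C →ε {D}; add D.
ε-closure = {A, C, D}.

{A, C, D}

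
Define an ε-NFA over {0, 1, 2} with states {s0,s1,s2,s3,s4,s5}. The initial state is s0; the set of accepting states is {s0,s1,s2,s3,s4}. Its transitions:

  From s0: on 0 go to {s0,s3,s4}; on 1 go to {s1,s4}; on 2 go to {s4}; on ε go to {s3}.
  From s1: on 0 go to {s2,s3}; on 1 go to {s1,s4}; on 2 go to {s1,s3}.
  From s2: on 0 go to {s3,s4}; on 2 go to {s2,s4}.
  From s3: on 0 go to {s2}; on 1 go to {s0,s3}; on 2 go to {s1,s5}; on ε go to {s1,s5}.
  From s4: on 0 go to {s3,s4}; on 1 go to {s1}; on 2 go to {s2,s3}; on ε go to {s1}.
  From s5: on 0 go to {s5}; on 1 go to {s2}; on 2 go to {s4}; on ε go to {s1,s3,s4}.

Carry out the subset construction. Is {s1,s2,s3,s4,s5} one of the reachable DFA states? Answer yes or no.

Start state of the DFA: {s0,s1,s3,s4,s5} (ε-closure of the NFA start).
{s0,s1,s3,s4,s5} --0--> {s0,s1,s2,s3,s4,s5}  [new]
{s0,s1,s3,s4,s5} --1--> {s0,s1,s2,s3,s4,s5}  [seen]
{s0,s1,s3,s4,s5} --2--> {s1,s2,s3,s4,s5}  [new]
{s0,s1,s2,s3,s4,s5} --0--> {s0,s1,s2,s3,s4,s5}  [seen]
{s0,s1,s2,s3,s4,s5} --1--> {s0,s1,s2,s3,s4,s5}  [seen]
{s0,s1,s2,s3,s4,s5} --2--> {s1,s2,s3,s4,s5}  [seen]
{s1,s2,s3,s4,s5} --0--> {s1,s2,s3,s4,s5}  [seen]
{s1,s2,s3,s4,s5} --1--> {s0,s1,s2,s3,s4,s5}  [seen]
{s1,s2,s3,s4,s5} --2--> {s1,s2,s3,s4,s5}  [seen]
Reachable DFA states: {s0,s1,s3,s4,s5}, {s0,s1,s2,s3,s4,s5}, {s1,s2,s3,s4,s5}.
{s1,s2,s3,s4,s5} is among them.

yes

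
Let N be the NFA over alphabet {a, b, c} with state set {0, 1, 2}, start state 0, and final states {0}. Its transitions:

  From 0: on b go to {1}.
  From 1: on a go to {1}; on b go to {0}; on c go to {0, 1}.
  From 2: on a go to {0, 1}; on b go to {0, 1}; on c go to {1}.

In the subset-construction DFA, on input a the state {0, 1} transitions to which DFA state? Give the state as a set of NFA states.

δ(0,a) = ∅; δ(1,a) = {1}.
Union: {1}.

{1}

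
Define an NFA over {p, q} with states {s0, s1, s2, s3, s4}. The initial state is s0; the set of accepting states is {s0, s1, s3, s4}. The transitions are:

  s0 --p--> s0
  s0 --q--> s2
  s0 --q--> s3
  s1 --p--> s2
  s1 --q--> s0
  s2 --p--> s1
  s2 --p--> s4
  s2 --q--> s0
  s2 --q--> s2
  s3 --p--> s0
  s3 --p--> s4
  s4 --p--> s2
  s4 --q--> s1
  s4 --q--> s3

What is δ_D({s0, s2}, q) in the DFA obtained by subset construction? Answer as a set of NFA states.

δ(s0,q) = {s2, s3}; δ(s2,q) = {s0, s2}.
Union: {s0, s2, s3}.

{s0, s2, s3}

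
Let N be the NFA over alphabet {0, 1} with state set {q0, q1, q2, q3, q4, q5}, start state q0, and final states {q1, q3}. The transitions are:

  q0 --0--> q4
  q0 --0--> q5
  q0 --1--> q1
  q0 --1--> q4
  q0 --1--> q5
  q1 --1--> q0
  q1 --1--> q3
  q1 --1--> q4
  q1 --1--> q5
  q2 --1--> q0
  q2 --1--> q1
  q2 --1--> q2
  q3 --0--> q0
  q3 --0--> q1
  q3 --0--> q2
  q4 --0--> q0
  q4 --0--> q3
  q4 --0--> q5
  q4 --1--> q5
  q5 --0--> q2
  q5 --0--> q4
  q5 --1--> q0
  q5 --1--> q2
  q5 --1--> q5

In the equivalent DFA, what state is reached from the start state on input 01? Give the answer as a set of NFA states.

Start: {q0}.
δ(q0,0) = {q4, q5}.
Union: {q4, q5}.
After 0: {q4, q5}.
δ(q4,1) = {q5}; δ(q5,1) = {q0, q2, q5}.
Union: {q0, q2, q5}.
After 1: {q0, q2, q5}.

{q0, q2, q5}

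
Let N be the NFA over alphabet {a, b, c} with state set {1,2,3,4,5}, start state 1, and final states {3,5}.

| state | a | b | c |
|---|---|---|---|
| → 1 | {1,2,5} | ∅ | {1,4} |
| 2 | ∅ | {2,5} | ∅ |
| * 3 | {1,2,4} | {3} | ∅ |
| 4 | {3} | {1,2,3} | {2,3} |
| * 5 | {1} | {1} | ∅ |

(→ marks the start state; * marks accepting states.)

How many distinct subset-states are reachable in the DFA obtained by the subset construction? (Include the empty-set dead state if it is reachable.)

11

Start state of the DFA: {1}.
{1} --a--> {1,2,5}  [new]
{1} --b--> ∅  [new]
{1} --c--> {1,4}  [new]
{1,2,5} --a--> {1,2,5}  [seen]
{1,2,5} --b--> {1,2,5}  [seen]
{1,2,5} --c--> {1,4}  [seen]
∅ --a--> ∅  [seen]
∅ --b--> ∅  [seen]
∅ --c--> ∅  [seen]
{1,4} --a--> {1,2,3,5}  [new]
{1,4} --b--> {1,2,3}  [new]
{1,4} --c--> {1,2,3,4}  [new]
{1,2,3,5} --a--> {1,2,4,5}  [new]
{1,2,3,5} --b--> {1,2,3,5}  [seen]
{1,2,3,5} --c--> {1,4}  [seen]
{1,2,3} --a--> {1,2,4,5}  [seen]
{1,2,3} --b--> {2,3,5}  [new]
{1,2,3} --c--> {1,4}  [seen]
{1,2,3,4} --a--> {1,2,3,4,5}  [new]
{1,2,3,4} --b--> {1,2,3,5}  [seen]
{1,2,3,4} --c--> {1,2,3,4}  [seen]
{1,2,4,5} --a--> {1,2,3,5}  [seen]
{1,2,4,5} --b--> {1,2,3,5}  [seen]
{1,2,4,5} --c--> {1,2,3,4}  [seen]
{2,3,5} --a--> {1,2,4}  [new]
{2,3,5} --b--> {1,2,3,5}  [seen]
{2,3,5} --c--> ∅  [seen]
{1,2,3,4,5} --a--> {1,2,3,4,5}  [seen]
{1,2,3,4,5} --b--> {1,2,3,5}  [seen]
{1,2,3,4,5} --c--> {1,2,3,4}  [seen]
{1,2,4} --a--> {1,2,3,5}  [seen]
{1,2,4} --b--> {1,2,3,5}  [seen]
{1,2,4} --c--> {1,2,3,4}  [seen]
Reachable DFA states: {1}, {1,2,5}, ∅, {1,4}, {1,2,3,5}, {1,2,3}, {1,2,3,4}, {1,2,4,5}, {2,3,5}, {1,2,3,4,5}, {1,2,4}.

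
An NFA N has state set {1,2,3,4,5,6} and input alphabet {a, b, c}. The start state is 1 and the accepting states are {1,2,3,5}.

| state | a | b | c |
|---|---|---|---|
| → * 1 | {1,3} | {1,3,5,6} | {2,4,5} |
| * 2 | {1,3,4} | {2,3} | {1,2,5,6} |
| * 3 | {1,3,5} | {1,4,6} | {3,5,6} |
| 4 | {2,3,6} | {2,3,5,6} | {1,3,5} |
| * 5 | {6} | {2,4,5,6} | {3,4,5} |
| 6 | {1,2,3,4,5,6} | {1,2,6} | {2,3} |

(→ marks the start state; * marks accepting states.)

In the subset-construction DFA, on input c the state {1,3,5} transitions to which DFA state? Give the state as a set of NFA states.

{2,3,4,5,6}

δ(1,c) = {2,4,5}; δ(3,c) = {3,5,6}; δ(5,c) = {3,4,5}.
Union: {2,3,4,5,6}.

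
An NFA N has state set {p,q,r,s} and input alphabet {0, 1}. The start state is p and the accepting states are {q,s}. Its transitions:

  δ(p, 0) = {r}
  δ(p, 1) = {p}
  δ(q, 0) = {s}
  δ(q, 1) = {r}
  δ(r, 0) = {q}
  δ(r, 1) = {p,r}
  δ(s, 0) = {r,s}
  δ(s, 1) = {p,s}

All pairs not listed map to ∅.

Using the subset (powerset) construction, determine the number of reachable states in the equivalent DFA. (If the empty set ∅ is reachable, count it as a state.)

Start state of the DFA: {p}.
{p} --0--> {r}  [new]
{p} --1--> {p}  [seen]
{r} --0--> {q}  [new]
{r} --1--> {p,r}  [new]
{q} --0--> {s}  [new]
{q} --1--> {r}  [seen]
{p,r} --0--> {q,r}  [new]
{p,r} --1--> {p,r}  [seen]
{s} --0--> {r,s}  [new]
{s} --1--> {p,s}  [new]
{q,r} --0--> {q,s}  [new]
{q,r} --1--> {p,r}  [seen]
{r,s} --0--> {q,r,s}  [new]
{r,s} --1--> {p,r,s}  [new]
{p,s} --0--> {r,s}  [seen]
{p,s} --1--> {p,s}  [seen]
{q,s} --0--> {r,s}  [seen]
{q,s} --1--> {p,r,s}  [seen]
{q,r,s} --0--> {q,r,s}  [seen]
{q,r,s} --1--> {p,r,s}  [seen]
{p,r,s} --0--> {q,r,s}  [seen]
{p,r,s} --1--> {p,r,s}  [seen]
Reachable DFA states: {p}, {r}, {q}, {p,r}, {s}, {q,r}, {r,s}, {p,s}, {q,s}, {q,r,s}, {p,r,s}.

11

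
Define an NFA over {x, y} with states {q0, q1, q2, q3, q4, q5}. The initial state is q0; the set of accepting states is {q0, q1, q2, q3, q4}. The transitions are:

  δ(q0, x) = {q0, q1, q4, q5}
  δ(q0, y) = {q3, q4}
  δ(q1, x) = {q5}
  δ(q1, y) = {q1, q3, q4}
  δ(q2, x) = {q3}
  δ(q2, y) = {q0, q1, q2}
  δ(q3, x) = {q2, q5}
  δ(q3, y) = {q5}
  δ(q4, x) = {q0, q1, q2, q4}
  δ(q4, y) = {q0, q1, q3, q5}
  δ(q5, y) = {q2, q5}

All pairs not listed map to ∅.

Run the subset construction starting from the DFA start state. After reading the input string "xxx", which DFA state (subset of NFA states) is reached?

{q0, q1, q2, q3, q4, q5}

Start: {q0}.
δ(q0,x) = {q0, q1, q4, q5}.
Union: {q0, q1, q4, q5}.
After x: {q0, q1, q4, q5}.
δ(q0,x) = {q0, q1, q4, q5}; δ(q1,x) = {q5}; δ(q4,x) = {q0, q1, q2, q4}; δ(q5,x) = ∅.
Union: {q0, q1, q2, q4, q5}.
After x: {q0, q1, q2, q4, q5}.
δ(q0,x) = {q0, q1, q4, q5}; δ(q1,x) = {q5}; δ(q2,x) = {q3}; δ(q4,x) = {q0, q1, q2, q4}; δ(q5,x) = ∅.
Union: {q0, q1, q2, q3, q4, q5}.
After x: {q0, q1, q2, q3, q4, q5}.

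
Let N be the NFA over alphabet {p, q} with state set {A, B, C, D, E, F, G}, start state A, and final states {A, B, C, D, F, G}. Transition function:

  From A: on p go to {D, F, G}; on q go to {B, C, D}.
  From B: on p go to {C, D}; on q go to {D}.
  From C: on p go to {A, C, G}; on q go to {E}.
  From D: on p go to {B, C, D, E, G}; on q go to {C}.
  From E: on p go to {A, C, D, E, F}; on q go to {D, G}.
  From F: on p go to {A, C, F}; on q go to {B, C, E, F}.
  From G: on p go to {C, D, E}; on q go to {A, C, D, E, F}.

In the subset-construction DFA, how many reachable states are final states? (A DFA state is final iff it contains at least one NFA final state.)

Start state of the DFA: {A}.
{A} --p--> {D, F, G}  [new]
{A} --q--> {B, C, D}  [new]
{D, F, G} --p--> {A, B, C, D, E, F, G}  [new]
{D, F, G} --q--> {A, B, C, D, E, F}  [new]
{B, C, D} --p--> {A, B, C, D, E, G}  [new]
{B, C, D} --q--> {C, D, E}  [new]
{A, B, C, D, E, F, G} --p--> {A, B, C, D, E, F, G}  [seen]
{A, B, C, D, E, F, G} --q--> {A, B, C, D, E, F, G}  [seen]
{A, B, C, D, E, F} --p--> {A, B, C, D, E, F, G}  [seen]
{A, B, C, D, E, F} --q--> {B, C, D, E, F, G}  [new]
{A, B, C, D, E, G} --p--> {A, B, C, D, E, F, G}  [seen]
{A, B, C, D, E, G} --q--> {A, B, C, D, E, F, G}  [seen]
{C, D, E} --p--> {A, B, C, D, E, F, G}  [seen]
{C, D, E} --q--> {C, D, E, G}  [new]
{B, C, D, E, F, G} --p--> {A, B, C, D, E, F, G}  [seen]
{B, C, D, E, F, G} --q--> {A, B, C, D, E, F, G}  [seen]
{C, D, E, G} --p--> {A, B, C, D, E, F, G}  [seen]
{C, D, E, G} --q--> {A, C, D, E, F, G}  [new]
{A, C, D, E, F, G} --p--> {A, B, C, D, E, F, G}  [seen]
{A, C, D, E, F, G} --q--> {A, B, C, D, E, F, G}  [seen]
Reachable DFA states: {A}, {D, F, G}, {B, C, D}, {A, B, C, D, E, F, G}, {A, B, C, D, E, F}, {A, B, C, D, E, G}, {C, D, E}, {B, C, D, E, F, G}, {C, D, E, G}, {A, C, D, E, F, G}.
Accepting DFA states (contain an NFA accepting state): {A}, {D, F, G}, {B, C, D}, {A, B, C, D, E, F, G}, {A, B, C, D, E, F}, {A, B, C, D, E, G}, {C, D, E}, {B, C, D, E, F, G}, {C, D, E, G}, {A, C, D, E, F, G}.

10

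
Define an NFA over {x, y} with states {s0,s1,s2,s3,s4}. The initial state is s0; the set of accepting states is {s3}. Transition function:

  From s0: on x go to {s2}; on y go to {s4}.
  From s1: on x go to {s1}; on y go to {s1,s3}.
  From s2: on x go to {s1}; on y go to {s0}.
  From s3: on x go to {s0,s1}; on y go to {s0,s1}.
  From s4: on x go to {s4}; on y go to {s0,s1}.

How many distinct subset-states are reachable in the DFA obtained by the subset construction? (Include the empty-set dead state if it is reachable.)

Start state of the DFA: {s0}.
{s0} --x--> {s2}  [new]
{s0} --y--> {s4}  [new]
{s2} --x--> {s1}  [new]
{s2} --y--> {s0}  [seen]
{s4} --x--> {s4}  [seen]
{s4} --y--> {s0,s1}  [new]
{s1} --x--> {s1}  [seen]
{s1} --y--> {s1,s3}  [new]
{s0,s1} --x--> {s1,s2}  [new]
{s0,s1} --y--> {s1,s3,s4}  [new]
{s1,s3} --x--> {s0,s1}  [seen]
{s1,s3} --y--> {s0,s1,s3}  [new]
{s1,s2} --x--> {s1}  [seen]
{s1,s2} --y--> {s0,s1,s3}  [seen]
{s1,s3,s4} --x--> {s0,s1,s4}  [new]
{s1,s3,s4} --y--> {s0,s1,s3}  [seen]
{s0,s1,s3} --x--> {s0,s1,s2}  [new]
{s0,s1,s3} --y--> {s0,s1,s3,s4}  [new]
{s0,s1,s4} --x--> {s1,s2,s4}  [new]
{s0,s1,s4} --y--> {s0,s1,s3,s4}  [seen]
{s0,s1,s2} --x--> {s1,s2}  [seen]
{s0,s1,s2} --y--> {s0,s1,s3,s4}  [seen]
{s0,s1,s3,s4} --x--> {s0,s1,s2,s4}  [new]
{s0,s1,s3,s4} --y--> {s0,s1,s3,s4}  [seen]
{s1,s2,s4} --x--> {s1,s4}  [new]
{s1,s2,s4} --y--> {s0,s1,s3}  [seen]
{s0,s1,s2,s4} --x--> {s1,s2,s4}  [seen]
{s0,s1,s2,s4} --y--> {s0,s1,s3,s4}  [seen]
{s1,s4} --x--> {s1,s4}  [seen]
{s1,s4} --y--> {s0,s1,s3}  [seen]
Reachable DFA states: {s0}, {s2}, {s4}, {s1}, {s0,s1}, {s1,s3}, {s1,s2}, {s1,s3,s4}, {s0,s1,s3}, {s0,s1,s4}, {s0,s1,s2}, {s0,s1,s3,s4}, {s1,s2,s4}, {s0,s1,s2,s4}, {s1,s4}.

15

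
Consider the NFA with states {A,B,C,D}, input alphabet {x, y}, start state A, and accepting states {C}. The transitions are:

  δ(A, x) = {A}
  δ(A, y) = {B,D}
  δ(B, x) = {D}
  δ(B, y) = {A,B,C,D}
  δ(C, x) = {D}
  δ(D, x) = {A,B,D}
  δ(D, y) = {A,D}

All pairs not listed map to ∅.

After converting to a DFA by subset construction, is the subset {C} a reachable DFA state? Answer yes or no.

Start state of the DFA: {A}.
{A} --x--> {A}  [seen]
{A} --y--> {B,D}  [new]
{B,D} --x--> {A,B,D}  [new]
{B,D} --y--> {A,B,C,D}  [new]
{A,B,D} --x--> {A,B,D}  [seen]
{A,B,D} --y--> {A,B,C,D}  [seen]
{A,B,C,D} --x--> {A,B,D}  [seen]
{A,B,C,D} --y--> {A,B,C,D}  [seen]
Reachable DFA states: {A}, {B,D}, {A,B,D}, {A,B,C,D}.
{C} is not among them.

no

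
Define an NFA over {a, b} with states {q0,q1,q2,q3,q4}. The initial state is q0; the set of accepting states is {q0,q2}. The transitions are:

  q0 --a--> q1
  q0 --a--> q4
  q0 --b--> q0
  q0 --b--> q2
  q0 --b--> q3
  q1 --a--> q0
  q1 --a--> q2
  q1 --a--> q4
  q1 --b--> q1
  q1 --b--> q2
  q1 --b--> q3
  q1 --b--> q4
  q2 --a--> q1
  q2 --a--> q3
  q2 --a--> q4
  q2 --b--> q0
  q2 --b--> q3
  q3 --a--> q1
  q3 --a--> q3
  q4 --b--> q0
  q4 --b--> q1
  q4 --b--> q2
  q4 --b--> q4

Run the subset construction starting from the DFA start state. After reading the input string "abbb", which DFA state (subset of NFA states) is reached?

Start: {q0}.
δ(q0,a) = {q1,q4}.
Union: {q1,q4}.
After a: {q1,q4}.
δ(q1,b) = {q1,q2,q3,q4}; δ(q4,b) = {q0,q1,q2,q4}.
Union: {q0,q1,q2,q3,q4}.
After b: {q0,q1,q2,q3,q4}.
δ(q0,b) = {q0,q2,q3}; δ(q1,b) = {q1,q2,q3,q4}; δ(q2,b) = {q0,q3}; δ(q3,b) = ∅; δ(q4,b) = {q0,q1,q2,q4}.
Union: {q0,q1,q2,q3,q4}.
After b: {q0,q1,q2,q3,q4}.
δ(q0,b) = {q0,q2,q3}; δ(q1,b) = {q1,q2,q3,q4}; δ(q2,b) = {q0,q3}; δ(q3,b) = ∅; δ(q4,b) = {q0,q1,q2,q4}.
Union: {q0,q1,q2,q3,q4}.
After b: {q0,q1,q2,q3,q4}.

{q0,q1,q2,q3,q4}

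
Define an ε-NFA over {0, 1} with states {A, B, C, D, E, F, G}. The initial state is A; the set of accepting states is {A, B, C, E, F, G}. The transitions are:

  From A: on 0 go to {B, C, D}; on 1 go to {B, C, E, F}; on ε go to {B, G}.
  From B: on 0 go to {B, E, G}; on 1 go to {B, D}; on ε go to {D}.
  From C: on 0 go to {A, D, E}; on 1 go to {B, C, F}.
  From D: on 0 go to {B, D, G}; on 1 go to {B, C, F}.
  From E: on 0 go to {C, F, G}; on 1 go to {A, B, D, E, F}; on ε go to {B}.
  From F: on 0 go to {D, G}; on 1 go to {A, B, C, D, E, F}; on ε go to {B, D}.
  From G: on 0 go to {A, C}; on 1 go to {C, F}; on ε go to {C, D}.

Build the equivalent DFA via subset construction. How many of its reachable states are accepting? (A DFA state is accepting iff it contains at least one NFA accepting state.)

4

Start state of the DFA: {A, B, C, D, G} (ε-closure of the NFA start).
{A, B, C, D, G} --0--> {A, B, C, D, E, G}  [new]
{A, B, C, D, G} --1--> {B, C, D, E, F}  [new]
{A, B, C, D, E, G} --0--> {A, B, C, D, E, F, G}  [new]
{A, B, C, D, E, G} --1--> {A, B, C, D, E, F, G}  [seen]
{B, C, D, E, F} --0--> {A, B, C, D, E, F, G}  [seen]
{B, C, D, E, F} --1--> {A, B, C, D, E, F, G}  [seen]
{A, B, C, D, E, F, G} --0--> {A, B, C, D, E, F, G}  [seen]
{A, B, C, D, E, F, G} --1--> {A, B, C, D, E, F, G}  [seen]
Reachable DFA states: {A, B, C, D, G}, {A, B, C, D, E, G}, {B, C, D, E, F}, {A, B, C, D, E, F, G}.
Accepting DFA states (contain an NFA accepting state): {A, B, C, D, G}, {A, B, C, D, E, G}, {B, C, D, E, F}, {A, B, C, D, E, F, G}.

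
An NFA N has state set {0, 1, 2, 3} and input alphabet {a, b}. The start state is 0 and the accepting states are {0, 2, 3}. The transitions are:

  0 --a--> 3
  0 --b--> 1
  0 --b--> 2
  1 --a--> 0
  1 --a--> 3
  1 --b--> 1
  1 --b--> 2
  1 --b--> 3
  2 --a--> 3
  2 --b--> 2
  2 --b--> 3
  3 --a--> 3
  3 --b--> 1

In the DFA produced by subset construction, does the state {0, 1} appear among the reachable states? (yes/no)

Start state of the DFA: {0}.
{0} --a--> {3}  [new]
{0} --b--> {1, 2}  [new]
{3} --a--> {3}  [seen]
{3} --b--> {1}  [new]
{1, 2} --a--> {0, 3}  [new]
{1, 2} --b--> {1, 2, 3}  [new]
{1} --a--> {0, 3}  [seen]
{1} --b--> {1, 2, 3}  [seen]
{0, 3} --a--> {3}  [seen]
{0, 3} --b--> {1, 2}  [seen]
{1, 2, 3} --a--> {0, 3}  [seen]
{1, 2, 3} --b--> {1, 2, 3}  [seen]
Reachable DFA states: {0}, {3}, {1, 2}, {1}, {0, 3}, {1, 2, 3}.
{0, 1} is not among them.

no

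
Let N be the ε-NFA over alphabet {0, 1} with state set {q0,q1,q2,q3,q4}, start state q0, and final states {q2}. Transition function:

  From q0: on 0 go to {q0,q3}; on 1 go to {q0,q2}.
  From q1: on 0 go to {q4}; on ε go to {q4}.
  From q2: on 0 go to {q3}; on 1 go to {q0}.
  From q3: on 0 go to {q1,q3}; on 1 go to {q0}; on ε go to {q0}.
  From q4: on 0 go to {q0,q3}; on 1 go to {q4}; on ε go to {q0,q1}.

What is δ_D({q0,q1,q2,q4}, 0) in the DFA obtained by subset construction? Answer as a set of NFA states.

δ(q0,0) = {q0,q3}; δ(q1,0) = {q4}; δ(q2,0) = {q3}; δ(q4,0) = {q0,q3}.
Union: {q0,q3,q4}.
ε-closure gives {q0,q1,q3,q4}.

{q0,q1,q3,q4}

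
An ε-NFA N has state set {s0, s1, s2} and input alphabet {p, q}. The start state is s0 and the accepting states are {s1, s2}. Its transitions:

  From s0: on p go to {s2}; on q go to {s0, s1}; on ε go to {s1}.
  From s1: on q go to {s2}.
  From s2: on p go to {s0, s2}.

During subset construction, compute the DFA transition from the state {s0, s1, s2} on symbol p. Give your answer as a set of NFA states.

{s0, s1, s2}

δ(s0,p) = {s2}; δ(s1,p) = ∅; δ(s2,p) = {s0, s2}.
Union: {s0, s2}.
ε-closure gives {s0, s1, s2}.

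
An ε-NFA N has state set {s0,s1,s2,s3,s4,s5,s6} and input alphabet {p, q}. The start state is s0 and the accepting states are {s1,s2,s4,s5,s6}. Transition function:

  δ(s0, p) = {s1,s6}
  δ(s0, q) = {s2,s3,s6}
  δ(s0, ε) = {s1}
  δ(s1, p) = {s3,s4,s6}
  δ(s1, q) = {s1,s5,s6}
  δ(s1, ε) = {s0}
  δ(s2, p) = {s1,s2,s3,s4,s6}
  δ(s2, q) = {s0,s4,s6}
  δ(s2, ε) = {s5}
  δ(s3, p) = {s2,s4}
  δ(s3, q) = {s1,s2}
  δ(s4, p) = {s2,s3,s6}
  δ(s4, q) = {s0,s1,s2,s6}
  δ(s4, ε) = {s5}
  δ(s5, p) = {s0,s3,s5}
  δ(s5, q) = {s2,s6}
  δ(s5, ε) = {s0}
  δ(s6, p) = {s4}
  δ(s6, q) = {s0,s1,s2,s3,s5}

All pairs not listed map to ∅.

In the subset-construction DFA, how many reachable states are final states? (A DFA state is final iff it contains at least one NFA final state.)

Start state of the DFA: {s0,s1} (ε-closure of the NFA start).
{s0,s1} --p--> {s0,s1,s3,s4,s5,s6}  [new]
{s0,s1} --q--> {s0,s1,s2,s3,s5,s6}  [new]
{s0,s1,s3,s4,s5,s6} --p--> {s0,s1,s2,s3,s4,s5,s6}  [new]
{s0,s1,s3,s4,s5,s6} --q--> {s0,s1,s2,s3,s5,s6}  [seen]
{s0,s1,s2,s3,s5,s6} --p--> {s0,s1,s2,s3,s4,s5,s6}  [seen]
{s0,s1,s2,s3,s5,s6} --q--> {s0,s1,s2,s3,s4,s5,s6}  [seen]
{s0,s1,s2,s3,s4,s5,s6} --p--> {s0,s1,s2,s3,s4,s5,s6}  [seen]
{s0,s1,s2,s3,s4,s5,s6} --q--> {s0,s1,s2,s3,s4,s5,s6}  [seen]
Reachable DFA states: {s0,s1}, {s0,s1,s3,s4,s5,s6}, {s0,s1,s2,s3,s5,s6}, {s0,s1,s2,s3,s4,s5,s6}.
Accepting DFA states (contain an NFA accepting state): {s0,s1}, {s0,s1,s3,s4,s5,s6}, {s0,s1,s2,s3,s5,s6}, {s0,s1,s2,s3,s4,s5,s6}.

4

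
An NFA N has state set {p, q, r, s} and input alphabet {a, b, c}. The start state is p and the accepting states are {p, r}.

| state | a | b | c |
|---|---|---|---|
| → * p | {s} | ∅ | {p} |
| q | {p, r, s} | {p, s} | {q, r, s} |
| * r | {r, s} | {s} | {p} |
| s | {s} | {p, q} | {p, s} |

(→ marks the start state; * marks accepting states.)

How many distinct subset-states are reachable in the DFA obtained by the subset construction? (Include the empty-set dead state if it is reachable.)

Start state of the DFA: {p}.
{p} --a--> {s}  [new]
{p} --b--> ∅  [new]
{p} --c--> {p}  [seen]
{s} --a--> {s}  [seen]
{s} --b--> {p, q}  [new]
{s} --c--> {p, s}  [new]
∅ --a--> ∅  [seen]
∅ --b--> ∅  [seen]
∅ --c--> ∅  [seen]
{p, q} --a--> {p, r, s}  [new]
{p, q} --b--> {p, s}  [seen]
{p, q} --c--> {p, q, r, s}  [new]
{p, s} --a--> {s}  [seen]
{p, s} --b--> {p, q}  [seen]
{p, s} --c--> {p, s}  [seen]
{p, r, s} --a--> {r, s}  [new]
{p, r, s} --b--> {p, q, s}  [new]
{p, r, s} --c--> {p, s}  [seen]
{p, q, r, s} --a--> {p, r, s}  [seen]
{p, q, r, s} --b--> {p, q, s}  [seen]
{p, q, r, s} --c--> {p, q, r, s}  [seen]
{r, s} --a--> {r, s}  [seen]
{r, s} --b--> {p, q, s}  [seen]
{r, s} --c--> {p, s}  [seen]
{p, q, s} --a--> {p, r, s}  [seen]
{p, q, s} --b--> {p, q, s}  [seen]
{p, q, s} --c--> {p, q, r, s}  [seen]
Reachable DFA states: {p}, {s}, ∅, {p, q}, {p, s}, {p, r, s}, {p, q, r, s}, {r, s}, {p, q, s}.

9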